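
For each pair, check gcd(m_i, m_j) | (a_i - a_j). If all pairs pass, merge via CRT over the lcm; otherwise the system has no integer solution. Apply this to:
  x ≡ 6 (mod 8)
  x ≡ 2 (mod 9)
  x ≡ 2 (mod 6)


Moduli 8, 9, 6 are not pairwise coprime, so CRT works modulo lcm(m_i) when all pairwise compatibility conditions hold.
Pairwise compatibility: gcd(m_i, m_j) must divide a_i - a_j for every pair.
Merge one congruence at a time:
  Start: x ≡ 6 (mod 8).
  Combine with x ≡ 2 (mod 9): gcd(8, 9) = 1; 2 - 6 = -4, which IS divisible by 1, so compatible.
    Write x = 6 + 8·t and substitute into x ≡ 2 (mod 9): 8·t ≡ 2 − 6 = -4 (mod 9).
    Reduce coefficients mod 9: 8·t ≡ 5 (mod 9).
    The inverse of 8 mod 9 is 8 (since 8·8 = 64 = 7·9 + 1), so t ≡ 8·5 = 40 ≡ 4 (mod 9).
    Then x = 6 + 8·4 = 38, valid modulo lcm(8, 9) = 72: x ≡ 38 (mod 72).
  Combine with x ≡ 2 (mod 6): gcd(72, 6) = 6; 2 - 38 = -36, which IS divisible by 6, so compatible.
    Write x = 38 + 72·t and substitute into x ≡ 2 (mod 6): 72·t ≡ 2 − 38 = -36 (mod 6).
    Divide the congruence (and modulus) by g = 6: 12·t ≡ -6 (mod 1).
    Modulo 1 every t works; take t = 0.
    Then x = 38 + 72·0 = 38, valid modulo lcm(72, 6) = 72: x ≡ 38 (mod 72).
Verify: 38 mod 8 = 6, 38 mod 9 = 2, 38 mod 6 = 2.

x ≡ 38 (mod 72).


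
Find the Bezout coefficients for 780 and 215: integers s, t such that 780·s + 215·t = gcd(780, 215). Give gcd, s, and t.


Euclidean algorithm on (780, 215) — divide until remainder is 0:
  780 = 3 · 215 + 135
  215 = 1 · 135 + 80
  135 = 1 · 80 + 55
  80 = 1 · 55 + 25
  55 = 2 · 25 + 5
  25 = 5 · 5 + 0
gcd(780, 215) = 5.
Track Bezout coefficients alongside the remainders: start with r₀ = 780 = a·1 + b·0 (s = 1, t = 0) and r₁ = 215 = a·0 + b·1 (s = 0, t = 1); each new remainder r_{k+1} = r_{k-1} − q_k·r_k inherits s_{k+1} = s_{k-1} − q_k·s_k, t_{k+1} = t_{k-1} − q_k·t_k, so r_k = a·s_k + b·t_k at every step:
  q = 3: r = 135, s = 1 − 3·0 = 1, t = 0 − 3·1 = -3  (check: 780·1 + 215·(-3) = 135)
  q = 1: r = 80, s = 0 − 1·1 = -1, t = 1 − 1·(-3) = 4  (check: 780·(-1) + 215·4 = 80)
  q = 1: r = 55, s = 1 − 1·(-1) = 2, t = -3 − 1·4 = -7  (check: 780·2 + 215·(-7) = 55)
  q = 1: r = 25, s = -1 − 1·2 = -3, t = 4 − 1·(-7) = 11  (check: 780·(-3) + 215·11 = 25)
  q = 2: r = 5, s = 2 − 2·(-3) = 8, t = -7 − 2·11 = -29  (check: 780·8 + 215·(-29) = 5)
The row with r = 5 (the gcd) gives the Bezout coefficients s = 8, t = -29.
Result: 780 · (8) + 215 · (-29) = 5.

gcd(780, 215) = 5; s = 8, t = -29 (check: 780·8 + 215·(-29) = 5).


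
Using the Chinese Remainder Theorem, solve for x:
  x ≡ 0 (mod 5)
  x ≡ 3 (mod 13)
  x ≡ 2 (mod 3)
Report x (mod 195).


Moduli 5, 13, 3 are pairwise coprime; by CRT there is a unique solution modulo M = 5 · 13 · 3 = 195.
Solve pairwise, accumulating the modulus:
  Start with x ≡ 0 (mod 5).
  Combine with x ≡ 3 (mod 13): since gcd(5, 13) = 1, we get a unique residue mod 65.
    Write x = 0 + 5·t and substitute into x ≡ 3 (mod 13): 5·t ≡ 3 − 0 = 3 (mod 13).
    The inverse of 5 mod 13 is 8 (since 5·8 = 40 = 3·13 + 1), so t ≡ 8·3 = 24 ≡ 11 (mod 13).
    Then x = 0 + 5·11 = 55, valid modulo lcm(5, 13) = 65: x ≡ 55 (mod 65).
  Combine with x ≡ 2 (mod 3): since gcd(65, 3) = 1, we get a unique residue mod 195.
    Write x = 55 + 65·t and substitute into x ≡ 2 (mod 3): 65·t ≡ 2 − 55 = -53 (mod 3).
    Reduce coefficients mod 3: 2·t ≡ 1 (mod 3).
    The inverse of 2 mod 3 is 2 (since 2·2 = 4 = 1·3 + 1), so t ≡ 2·1 = 2 ≡ 2 (mod 3).
    Then x = 55 + 65·2 = 185, valid modulo lcm(65, 3) = 195: x ≡ 185 (mod 195).
Verify: 185 mod 5 = 0 ✓, 185 mod 13 = 3 ✓, 185 mod 3 = 2 ✓.

x ≡ 185 (mod 195).


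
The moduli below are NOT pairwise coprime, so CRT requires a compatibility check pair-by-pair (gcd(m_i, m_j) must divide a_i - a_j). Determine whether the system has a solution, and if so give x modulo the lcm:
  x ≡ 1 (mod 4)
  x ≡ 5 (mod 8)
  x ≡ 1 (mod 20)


Moduli 4, 8, 20 are not pairwise coprime, so CRT works modulo lcm(m_i) when all pairwise compatibility conditions hold.
Pairwise compatibility: gcd(m_i, m_j) must divide a_i - a_j for every pair.
Merge one congruence at a time:
  Start: x ≡ 1 (mod 4).
  Combine with x ≡ 5 (mod 8): gcd(4, 8) = 4; 5 - 1 = 4, which IS divisible by 4, so compatible.
    Write x = 1 + 4·t and substitute into x ≡ 5 (mod 8): 4·t ≡ 5 − 1 = 4 (mod 8).
    Divide the congruence (and modulus) by g = 4: 1·t ≡ 1 (mod 2).
    So t ≡ 1 (mod 2).
    Then x = 1 + 4·1 = 5, valid modulo lcm(4, 8) = 8: x ≡ 5 (mod 8).
  Combine with x ≡ 1 (mod 20): gcd(8, 20) = 4; 1 - 5 = -4, which IS divisible by 4, so compatible.
    Write x = 5 + 8·t and substitute into x ≡ 1 (mod 20): 8·t ≡ 1 − 5 = -4 (mod 20).
    Divide the congruence (and modulus) by g = 4: 2·t ≡ -1 (mod 5).
    Reduce coefficients mod 5: 2·t ≡ 4 (mod 5).
    The inverse of 2 mod 5 is 3 (since 2·3 = 6 = 1·5 + 1), so t ≡ 3·4 = 12 ≡ 2 (mod 5).
    Then x = 5 + 8·2 = 21, valid modulo lcm(8, 20) = 40: x ≡ 21 (mod 40).
Verify: 21 mod 4 = 1, 21 mod 8 = 5, 21 mod 20 = 1.

x ≡ 21 (mod 40).


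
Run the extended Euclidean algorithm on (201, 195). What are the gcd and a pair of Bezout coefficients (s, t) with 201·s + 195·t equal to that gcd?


Euclidean algorithm on (201, 195) — divide until remainder is 0:
  201 = 1 · 195 + 6
  195 = 32 · 6 + 3
  6 = 2 · 3 + 0
gcd(201, 195) = 3.
Track Bezout coefficients alongside the remainders: start with r₀ = 201 = a·1 + b·0 (s = 1, t = 0) and r₁ = 195 = a·0 + b·1 (s = 0, t = 1); each new remainder r_{k+1} = r_{k-1} − q_k·r_k inherits s_{k+1} = s_{k-1} − q_k·s_k, t_{k+1} = t_{k-1} − q_k·t_k, so r_k = a·s_k + b·t_k at every step:
  q = 1: r = 6, s = 1 − 1·0 = 1, t = 0 − 1·1 = -1  (check: 201·1 + 195·(-1) = 6)
  q = 32: r = 3, s = 0 − 32·1 = -32, t = 1 − 32·(-1) = 33  (check: 201·(-32) + 195·33 = 3)
The row with r = 3 (the gcd) gives the Bezout coefficients s = -32, t = 33.
Result: 201 · (-32) + 195 · (33) = 3.

gcd(201, 195) = 3; s = -32, t = 33 (check: 201·(-32) + 195·33 = 3).


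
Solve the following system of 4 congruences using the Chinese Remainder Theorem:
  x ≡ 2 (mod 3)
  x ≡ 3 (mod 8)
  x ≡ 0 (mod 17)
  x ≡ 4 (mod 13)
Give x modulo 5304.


Product of moduli M = 3 · 8 · 17 · 13 = 5304.
Merge one congruence at a time:
  Start: x ≡ 2 (mod 3).
  Combine with x ≡ 3 (mod 8); new modulus lcm = 24.
    Write x = 2 + 3·t and substitute into x ≡ 3 (mod 8): 3·t ≡ 3 − 2 = 1 (mod 8).
    The inverse of 3 mod 8 is 3 (since 3·3 = 9 = 1·8 + 1), so t ≡ 3·1 = 3 ≡ 3 (mod 8).
    Then x = 2 + 3·3 = 11, valid modulo lcm(3, 8) = 24: x ≡ 11 (mod 24).
  Combine with x ≡ 0 (mod 17); new modulus lcm = 408.
    Write x = 11 + 24·t and substitute into x ≡ 0 (mod 17): 24·t ≡ 0 − 11 = -11 (mod 17).
    Reduce coefficients mod 17: 7·t ≡ 6 (mod 17).
    The inverse of 7 mod 17 is 5 (since 7·5 = 35 = 2·17 + 1), so t ≡ 5·6 = 30 ≡ 13 (mod 17).
    Then x = 11 + 24·13 = 323, valid modulo lcm(24, 17) = 408: x ≡ 323 (mod 408).
  Combine with x ≡ 4 (mod 13); new modulus lcm = 5304.
    Write x = 323 + 408·t and substitute into x ≡ 4 (mod 13): 408·t ≡ 4 − 323 = -319 (mod 13).
    Reduce coefficients mod 13: 5·t ≡ 6 (mod 13).
    The inverse of 5 mod 13 is 8 (since 5·8 = 40 = 3·13 + 1), so t ≡ 8·6 = 48 ≡ 9 (mod 13).
    Then x = 323 + 408·9 = 3995, valid modulo lcm(408, 13) = 5304: x ≡ 3995 (mod 5304).
Verify against each original: 3995 mod 3 = 2, 3995 mod 8 = 3, 3995 mod 17 = 0, 3995 mod 13 = 4.

x ≡ 3995 (mod 5304).


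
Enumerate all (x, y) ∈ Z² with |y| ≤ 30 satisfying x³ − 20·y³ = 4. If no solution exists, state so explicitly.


The equation is x³ - 20y³ = 4. For fixed y, x³ = 20·y³ + 4, so a solution requires the RHS to be a perfect cube.
Strategy: iterate y from -30 to 30, compute RHS = 20·y³ + 4, and check whether it is a (positive or negative) perfect cube.
Check small values of y:
  y = 0: RHS = 4 is not a perfect cube.
  y = 1: RHS = 24 is not a perfect cube.
  y = -1: RHS = -16 is not a perfect cube.
  y = 2: RHS = 164 is not a perfect cube.
  y = -2: RHS = -156 is not a perfect cube.
  y = 3: RHS = 544 is not a perfect cube.
  y = -3: RHS = -536 is not a perfect cube.
Continuing the search up to |y| = 30 finds no solutions either.
No (x, y) in the scanned range satisfies the equation.

No integer solutions with |y| ≤ 30.


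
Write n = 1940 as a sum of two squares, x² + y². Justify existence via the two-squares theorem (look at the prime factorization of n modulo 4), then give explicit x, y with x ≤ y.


Step 1: Factor n = 1940 = 2^2 · 5 · 97.
Step 2: Check the mod-4 condition on each prime factor: 2 = 2 (special); 5 ≡ 1 (mod 4), exponent 1; 97 ≡ 1 (mod 4), exponent 1.
All primes ≡ 3 (mod 4) appear to even exponent (or don't appear), so by the two-squares theorem n IS expressible as a sum of two squares.
Step 3: Build a representation. Group n = k² · m with k = 2 and m = 5 · 97 = 485 (a product of primes ≡ 1 (mod 4)); a representation of m scales to one of n via (k·x)² + (k·y)² = k²(x² + y²). Each prime p ≡ 1 (mod 4) is itself a sum of two squares; find a² by testing p − a² for a perfect square:
  5: 5 − 1² = 4 = 2² ⇒ 5 = 1² + 2².
  97: 97 − 1² = 96, 97 − 2² = 93, 97 − 3² = 88, 97 − 4² = 81 = 9² ⇒ 97 = 4² + 9².
  Combine using the Brahmagupta–Fibonacci identity (a² + b²)(c² + d²) = (ac − bd)² + (ad + bc)² = (ac + bd)² + (ad − bc)²:
  5 · 97 = 485: from (1² + 2²)(4² + 9²), take (1·4 − 2·9, 1·9 + 2·4) = (4 − 18, 9 + 8) = (-14, 17); dropping signs (only squares matter) gives (14, 17); check 14² + 17² = 196 + 289 = 485 ✓.
  Scale by k = 2: (2·14, 2·17) = (28, 34).
Step 4: Order so x ≤ y and verify: 28² + 34² = 784 + 1156 = 1940 = n. ✓

n = 1940 = 28² + 34² (one valid representation with x ≤ y).


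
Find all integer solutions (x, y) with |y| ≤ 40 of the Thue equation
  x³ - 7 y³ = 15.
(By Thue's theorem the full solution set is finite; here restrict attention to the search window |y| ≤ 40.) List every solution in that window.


The equation is x³ - 7y³ = 15. For fixed y, x³ = 7·y³ + 15, so a solution requires the RHS to be a perfect cube.
Strategy: iterate y from -40 to 40, compute RHS = 7·y³ + 15, and check whether it is a (positive or negative) perfect cube.
Check small values of y:
  y = 0: RHS = 15 is not a perfect cube.
  y = 1: RHS = 22 is not a perfect cube.
  y = -1: RHS = 8 = (2)³ ⇒ x = 2 works.
  y = 2: RHS = 71 is not a perfect cube.
  y = -2: RHS = -41 is not a perfect cube.
  y = 3: RHS = 204 is not a perfect cube.
  y = -3: RHS = -174 is not a perfect cube.
Continuing, at y = 23: RHS = 85184 = (44)³ ⇒ x = 44 works.
Searching the remaining y in |y| ≤ 40 finds no further solutions.
Collected solutions: (2, -1), (44, 23).

Solutions (with |y| ≤ 40): (2, -1), (44, 23).


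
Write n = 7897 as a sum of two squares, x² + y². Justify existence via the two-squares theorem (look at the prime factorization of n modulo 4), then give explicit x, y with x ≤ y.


Step 1: Factor n = 7897 = 53 · 149.
Step 2: Check the mod-4 condition on each prime factor: 53 ≡ 1 (mod 4), exponent 1; 149 ≡ 1 (mod 4), exponent 1.
All primes ≡ 3 (mod 4) appear to even exponent (or don't appear), so by the two-squares theorem n IS expressible as a sum of two squares.
Step 3: Build a representation. Here n = 53 · 149 is a product of primes ≡ 1 (mod 4). Each prime p ≡ 1 (mod 4) is itself a sum of two squares; find a² by testing p − a² for a perfect square:
  53: 53 − 1² = 52, 53 − 2² = 49 = 7² ⇒ 53 = 2² + 7².
  149: 149 − 1² = 148, 149 − 2² = 145, 149 − 3² = 140, 149 − 4² = 133, 149 − 5² = 124, 149 − 6² = 113, 149 − 7² = 100 = 10² ⇒ 149 = 7² + 10².
  Combine using the Brahmagupta–Fibonacci identity (a² + b²)(c² + d²) = (ac − bd)² + (ad + bc)² = (ac + bd)² + (ad − bc)²:
  53 · 149 = 7897: from (2² + 7²)(7² + 10²), take (2·7 − 7·10, 2·10 + 7·7) = (14 − 70, 20 + 49) = (-56, 69); dropping signs (only squares matter) gives (56, 69); check 56² + 69² = 3136 + 4761 = 7897 ✓.
Step 4: Order so x ≤ y and verify: 56² + 69² = 3136 + 4761 = 7897 = n. ✓

n = 7897 = 56² + 69² (one valid representation with x ≤ y).


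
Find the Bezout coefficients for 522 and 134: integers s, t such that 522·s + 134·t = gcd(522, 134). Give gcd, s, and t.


Euclidean algorithm on (522, 134) — divide until remainder is 0:
  522 = 3 · 134 + 120
  134 = 1 · 120 + 14
  120 = 8 · 14 + 8
  14 = 1 · 8 + 6
  8 = 1 · 6 + 2
  6 = 3 · 2 + 0
gcd(522, 134) = 2.
Track Bezout coefficients alongside the remainders: start with r₀ = 522 = a·1 + b·0 (s = 1, t = 0) and r₁ = 134 = a·0 + b·1 (s = 0, t = 1); each new remainder r_{k+1} = r_{k-1} − q_k·r_k inherits s_{k+1} = s_{k-1} − q_k·s_k, t_{k+1} = t_{k-1} − q_k·t_k, so r_k = a·s_k + b·t_k at every step:
  q = 3: r = 120, s = 1 − 3·0 = 1, t = 0 − 3·1 = -3  (check: 522·1 + 134·(-3) = 120)
  q = 1: r = 14, s = 0 − 1·1 = -1, t = 1 − 1·(-3) = 4  (check: 522·(-1) + 134·4 = 14)
  q = 8: r = 8, s = 1 − 8·(-1) = 9, t = -3 − 8·4 = -35  (check: 522·9 + 134·(-35) = 8)
  q = 1: r = 6, s = -1 − 1·9 = -10, t = 4 − 1·(-35) = 39  (check: 522·(-10) + 134·39 = 6)
  q = 1: r = 2, s = 9 − 1·(-10) = 19, t = -35 − 1·39 = -74  (check: 522·19 + 134·(-74) = 2)
The row with r = 2 (the gcd) gives the Bezout coefficients s = 19, t = -74.
Result: 522 · (19) + 134 · (-74) = 2.

gcd(522, 134) = 2; s = 19, t = -74 (check: 522·19 + 134·(-74) = 2).


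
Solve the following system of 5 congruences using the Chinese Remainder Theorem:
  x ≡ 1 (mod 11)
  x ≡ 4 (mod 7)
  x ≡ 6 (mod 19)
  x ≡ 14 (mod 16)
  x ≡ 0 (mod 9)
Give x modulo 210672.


Product of moduli M = 11 · 7 · 19 · 16 · 9 = 210672.
Merge one congruence at a time:
  Start: x ≡ 1 (mod 11).
  Combine with x ≡ 4 (mod 7); new modulus lcm = 77.
    Write x = 1 + 11·t and substitute into x ≡ 4 (mod 7): 11·t ≡ 4 − 1 = 3 (mod 7).
    Reduce coefficients mod 7: 4·t ≡ 3 (mod 7).
    The inverse of 4 mod 7 is 2 (since 4·2 = 8 = 1·7 + 1), so t ≡ 2·3 = 6 ≡ 6 (mod 7).
    Then x = 1 + 11·6 = 67, valid modulo lcm(11, 7) = 77: x ≡ 67 (mod 77).
  Combine with x ≡ 6 (mod 19); new modulus lcm = 1463.
    Write x = 67 + 77·t and substitute into x ≡ 6 (mod 19): 77·t ≡ 6 − 67 = -61 (mod 19).
    Reduce coefficients mod 19: 1·t ≡ 15 (mod 19).
    So t ≡ 15 (mod 19).
    Then x = 67 + 77·15 = 1222, valid modulo lcm(77, 19) = 1463: x ≡ 1222 (mod 1463).
  Combine with x ≡ 14 (mod 16); new modulus lcm = 23408.
    Write x = 1222 + 1463·t and substitute into x ≡ 14 (mod 16): 1463·t ≡ 14 − 1222 = -1208 (mod 16).
    Reduce coefficients mod 16: 7·t ≡ 8 (mod 16).
    The inverse of 7 mod 16 is 7 (since 7·7 = 49 = 3·16 + 1), so t ≡ 7·8 = 56 ≡ 8 (mod 16).
    Then x = 1222 + 1463·8 = 12926, valid modulo lcm(1463, 16) = 23408: x ≡ 12926 (mod 23408).
  Combine with x ≡ 0 (mod 9); new modulus lcm = 210672.
    Write x = 12926 + 23408·t and substitute into x ≡ 0 (mod 9): 23408·t ≡ 0 − 12926 = -12926 (mod 9).
    Reduce coefficients mod 9: 8·t ≡ 7 (mod 9).
    The inverse of 8 mod 9 is 8 (since 8·8 = 64 = 7·9 + 1), so t ≡ 8·7 = 56 ≡ 2 (mod 9).
    Then x = 12926 + 23408·2 = 59742, valid modulo lcm(23408, 9) = 210672: x ≡ 59742 (mod 210672).
Verify against each original: 59742 mod 11 = 1, 59742 mod 7 = 4, 59742 mod 19 = 6, 59742 mod 16 = 14, 59742 mod 9 = 0.

x ≡ 59742 (mod 210672).


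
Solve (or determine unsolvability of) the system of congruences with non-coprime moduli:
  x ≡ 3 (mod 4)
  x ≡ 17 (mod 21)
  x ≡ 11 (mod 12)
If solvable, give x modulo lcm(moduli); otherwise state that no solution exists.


Moduli 4, 21, 12 are not pairwise coprime, so CRT works modulo lcm(m_i) when all pairwise compatibility conditions hold.
Pairwise compatibility: gcd(m_i, m_j) must divide a_i - a_j for every pair.
Merge one congruence at a time:
  Start: x ≡ 3 (mod 4).
  Combine with x ≡ 17 (mod 21): gcd(4, 21) = 1; 17 - 3 = 14, which IS divisible by 1, so compatible.
    Write x = 3 + 4·t and substitute into x ≡ 17 (mod 21): 4·t ≡ 17 − 3 = 14 (mod 21).
    The inverse of 4 mod 21 is 16 (since 4·16 = 64 = 3·21 + 1), so t ≡ 16·14 = 224 ≡ 14 (mod 21).
    Then x = 3 + 4·14 = 59, valid modulo lcm(4, 21) = 84: x ≡ 59 (mod 84).
  Combine with x ≡ 11 (mod 12): gcd(84, 12) = 12; 11 - 59 = -48, which IS divisible by 12, so compatible.
    Write x = 59 + 84·t and substitute into x ≡ 11 (mod 12): 84·t ≡ 11 − 59 = -48 (mod 12).
    Divide the congruence (and modulus) by g = 12: 7·t ≡ -4 (mod 1).
    Modulo 1 every t works; take t = 0.
    Then x = 59 + 84·0 = 59, valid modulo lcm(84, 12) = 84: x ≡ 59 (mod 84).
Verify: 59 mod 4 = 3, 59 mod 21 = 17, 59 mod 12 = 11.

x ≡ 59 (mod 84).


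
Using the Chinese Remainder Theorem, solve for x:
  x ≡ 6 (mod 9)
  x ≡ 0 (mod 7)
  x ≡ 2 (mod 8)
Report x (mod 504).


Moduli 9, 7, 8 are pairwise coprime; by CRT there is a unique solution modulo M = 9 · 7 · 8 = 504.
Solve pairwise, accumulating the modulus:
  Start with x ≡ 6 (mod 9).
  Combine with x ≡ 0 (mod 7): since gcd(9, 7) = 1, we get a unique residue mod 63.
    Write x = 6 + 9·t and substitute into x ≡ 0 (mod 7): 9·t ≡ 0 − 6 = -6 (mod 7).
    Reduce coefficients mod 7: 2·t ≡ 1 (mod 7).
    The inverse of 2 mod 7 is 4 (since 2·4 = 8 = 1·7 + 1), so t ≡ 4·1 = 4 ≡ 4 (mod 7).
    Then x = 6 + 9·4 = 42, valid modulo lcm(9, 7) = 63: x ≡ 42 (mod 63).
  Combine with x ≡ 2 (mod 8): since gcd(63, 8) = 1, we get a unique residue mod 504.
    Write x = 42 + 63·t and substitute into x ≡ 2 (mod 8): 63·t ≡ 2 − 42 = -40 (mod 8).
    Reduce coefficients mod 8: 7·t ≡ 0 (mod 8).
    The inverse of 7 mod 8 is 7 (since 7·7 = 49 = 6·8 + 1), so t ≡ 7·0 = 0 ≡ 0 (mod 8).
    Then x = 42 + 63·0 = 42, valid modulo lcm(63, 8) = 504: x ≡ 42 (mod 504).
Verify: 42 mod 9 = 6 ✓, 42 mod 7 = 0 ✓, 42 mod 8 = 2 ✓.

x ≡ 42 (mod 504).


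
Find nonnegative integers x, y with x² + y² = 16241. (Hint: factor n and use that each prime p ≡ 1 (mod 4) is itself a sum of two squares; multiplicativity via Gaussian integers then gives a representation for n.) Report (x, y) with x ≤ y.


Step 1: Factor n = 16241 = 109 · 149.
Step 2: Check the mod-4 condition on each prime factor: 109 ≡ 1 (mod 4), exponent 1; 149 ≡ 1 (mod 4), exponent 1.
All primes ≡ 3 (mod 4) appear to even exponent (or don't appear), so by the two-squares theorem n IS expressible as a sum of two squares.
Step 3: Build a representation. Here n = 109 · 149 is a product of primes ≡ 1 (mod 4). Each prime p ≡ 1 (mod 4) is itself a sum of two squares; find a² by testing p − a² for a perfect square:
  109: 109 − 1² = 108, 109 − 2² = 105, 109 − 3² = 100 = 10² ⇒ 109 = 3² + 10².
  149: 149 − 1² = 148, 149 − 2² = 145, 149 − 3² = 140, 149 − 4² = 133, 149 − 5² = 124, 149 − 6² = 113, 149 − 7² = 100 = 10² ⇒ 149 = 7² + 10².
  Combine using the Brahmagupta–Fibonacci identity (a² + b²)(c² + d²) = (ac − bd)² + (ad + bc)² = (ac + bd)² + (ad − bc)²:
  109 · 149 = 16241: from (3² + 10²)(7² + 10²), take (3·7 − 10·10, 3·10 + 10·7) = (21 − 100, 30 + 70) = (-79, 100); dropping signs (only squares matter) gives (79, 100); check 79² + 100² = 6241 + 10000 = 16241 ✓.
Step 4: Order so x ≤ y and verify: 79² + 100² = 6241 + 10000 = 16241 = n. ✓

n = 16241 = 79² + 100² (one valid representation with x ≤ y).


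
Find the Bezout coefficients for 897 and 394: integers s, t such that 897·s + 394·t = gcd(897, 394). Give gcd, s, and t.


Euclidean algorithm on (897, 394) — divide until remainder is 0:
  897 = 2 · 394 + 109
  394 = 3 · 109 + 67
  109 = 1 · 67 + 42
  67 = 1 · 42 + 25
  42 = 1 · 25 + 17
  25 = 1 · 17 + 8
  17 = 2 · 8 + 1
  8 = 8 · 1 + 0
gcd(897, 394) = 1.
Track Bezout coefficients alongside the remainders: start with r₀ = 897 = a·1 + b·0 (s = 1, t = 0) and r₁ = 394 = a·0 + b·1 (s = 0, t = 1); each new remainder r_{k+1} = r_{k-1} − q_k·r_k inherits s_{k+1} = s_{k-1} − q_k·s_k, t_{k+1} = t_{k-1} − q_k·t_k, so r_k = a·s_k + b·t_k at every step:
  q = 2: r = 109, s = 1 − 2·0 = 1, t = 0 − 2·1 = -2  (check: 897·1 + 394·(-2) = 109)
  q = 3: r = 67, s = 0 − 3·1 = -3, t = 1 − 3·(-2) = 7  (check: 897·(-3) + 394·7 = 67)
  q = 1: r = 42, s = 1 − 1·(-3) = 4, t = -2 − 1·7 = -9  (check: 897·4 + 394·(-9) = 42)
  q = 1: r = 25, s = -3 − 1·4 = -7, t = 7 − 1·(-9) = 16  (check: 897·(-7) + 394·16 = 25)
  q = 1: r = 17, s = 4 − 1·(-7) = 11, t = -9 − 1·16 = -25  (check: 897·11 + 394·(-25) = 17)
  q = 1: r = 8, s = -7 − 1·11 = -18, t = 16 − 1·(-25) = 41  (check: 897·(-18) + 394·41 = 8)
  q = 2: r = 1, s = 11 − 2·(-18) = 47, t = -25 − 2·41 = -107  (check: 897·47 + 394·(-107) = 1)
The row with r = 1 (the gcd) gives the Bezout coefficients s = 47, t = -107.
Result: 897 · (47) + 394 · (-107) = 1.

gcd(897, 394) = 1; s = 47, t = -107 (check: 897·47 + 394·(-107) = 1).


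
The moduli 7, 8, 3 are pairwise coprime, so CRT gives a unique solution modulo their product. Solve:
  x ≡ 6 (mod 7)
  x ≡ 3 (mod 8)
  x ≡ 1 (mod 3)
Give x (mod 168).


Moduli 7, 8, 3 are pairwise coprime; by CRT there is a unique solution modulo M = 7 · 8 · 3 = 168.
Solve pairwise, accumulating the modulus:
  Start with x ≡ 6 (mod 7).
  Combine with x ≡ 3 (mod 8): since gcd(7, 8) = 1, we get a unique residue mod 56.
    Write x = 6 + 7·t and substitute into x ≡ 3 (mod 8): 7·t ≡ 3 − 6 = -3 (mod 8).
    Reduce coefficients mod 8: 7·t ≡ 5 (mod 8).
    The inverse of 7 mod 8 is 7 (since 7·7 = 49 = 6·8 + 1), so t ≡ 7·5 = 35 ≡ 3 (mod 8).
    Then x = 6 + 7·3 = 27, valid modulo lcm(7, 8) = 56: x ≡ 27 (mod 56).
  Combine with x ≡ 1 (mod 3): since gcd(56, 3) = 1, we get a unique residue mod 168.
    Write x = 27 + 56·t and substitute into x ≡ 1 (mod 3): 56·t ≡ 1 − 27 = -26 (mod 3).
    Reduce coefficients mod 3: 2·t ≡ 1 (mod 3).
    The inverse of 2 mod 3 is 2 (since 2·2 = 4 = 1·3 + 1), so t ≡ 2·1 = 2 ≡ 2 (mod 3).
    Then x = 27 + 56·2 = 139, valid modulo lcm(56, 3) = 168: x ≡ 139 (mod 168).
Verify: 139 mod 7 = 6 ✓, 139 mod 8 = 3 ✓, 139 mod 3 = 1 ✓.

x ≡ 139 (mod 168).


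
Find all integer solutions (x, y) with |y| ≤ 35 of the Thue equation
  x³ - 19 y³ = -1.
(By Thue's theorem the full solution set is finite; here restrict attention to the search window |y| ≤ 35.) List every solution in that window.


The equation is x³ - 19y³ = -1. For fixed y, x³ = 19·y³ − 1, so a solution requires the RHS to be a perfect cube.
Strategy: iterate y from -35 to 35, compute RHS = 19·y³ − 1, and check whether it is a (positive or negative) perfect cube.
Check small values of y:
  y = 0: RHS = -1 = (-1)³ ⇒ x = -1 works.
  y = 1: RHS = 18 is not a perfect cube.
  y = -1: RHS = -20 is not a perfect cube.
  y = 2: RHS = 151 is not a perfect cube.
  y = -2: RHS = -153 is not a perfect cube.
  y = 3: RHS = 512 = (8)³ ⇒ x = 8 works.
  y = -3: RHS = -514 is not a perfect cube.
Continuing the search up to |y| = 35 finds no further solutions beyond those listed.
Collected solutions: (-1, 0), (8, 3).

Solutions (with |y| ≤ 35): (-1, 0), (8, 3).


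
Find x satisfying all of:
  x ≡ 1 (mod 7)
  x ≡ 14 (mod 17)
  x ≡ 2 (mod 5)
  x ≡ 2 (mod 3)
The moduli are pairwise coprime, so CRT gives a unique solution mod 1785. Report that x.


Product of moduli M = 7 · 17 · 5 · 3 = 1785.
Merge one congruence at a time:
  Start: x ≡ 1 (mod 7).
  Combine with x ≡ 14 (mod 17); new modulus lcm = 119.
    Write x = 1 + 7·t and substitute into x ≡ 14 (mod 17): 7·t ≡ 14 − 1 = 13 (mod 17).
    The inverse of 7 mod 17 is 5 (since 7·5 = 35 = 2·17 + 1), so t ≡ 5·13 = 65 ≡ 14 (mod 17).
    Then x = 1 + 7·14 = 99, valid modulo lcm(7, 17) = 119: x ≡ 99 (mod 119).
  Combine with x ≡ 2 (mod 5); new modulus lcm = 595.
    Write x = 99 + 119·t and substitute into x ≡ 2 (mod 5): 119·t ≡ 2 − 99 = -97 (mod 5).
    Reduce coefficients mod 5: 4·t ≡ 3 (mod 5).
    The inverse of 4 mod 5 is 4 (since 4·4 = 16 = 3·5 + 1), so t ≡ 4·3 = 12 ≡ 2 (mod 5).
    Then x = 99 + 119·2 = 337, valid modulo lcm(119, 5) = 595: x ≡ 337 (mod 595).
  Combine with x ≡ 2 (mod 3); new modulus lcm = 1785.
    Write x = 337 + 595·t and substitute into x ≡ 2 (mod 3): 595·t ≡ 2 − 337 = -335 (mod 3).
    Reduce coefficients mod 3: 1·t ≡ 1 (mod 3).
    So t ≡ 1 (mod 3).
    Then x = 337 + 595·1 = 932, valid modulo lcm(595, 3) = 1785: x ≡ 932 (mod 1785).
Verify against each original: 932 mod 7 = 1, 932 mod 17 = 14, 932 mod 5 = 2, 932 mod 3 = 2.

x ≡ 932 (mod 1785).


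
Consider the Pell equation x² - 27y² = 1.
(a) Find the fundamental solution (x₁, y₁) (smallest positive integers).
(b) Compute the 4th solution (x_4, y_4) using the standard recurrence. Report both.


Step 1: Find the fundamental solution (x₁, y₁) of x² - 27y² = 1.
  Expand √27 as a continued fraction. a₀ = ⌊√27⌋ = 5; iterate m_{k+1} = d_k·a_k − m_k, d_{k+1} = (27 − m_{k+1}²)/d_k, a_{k+1} = ⌊(a₀ + m_{k+1})/d_{k+1}⌋ (starting m₀ = 0, d₀ = 1), with convergents p_k = a_k·p_{k-1} + p_{k-2}, q_k = a_k·q_{k-1} + q_{k-2} (p₋₁ = 1, q₋₁ = 0):
  k = 0: a₀ = 5; p₀/q₀ = 5/1; p₀² − 27·q₀² = 25 − 27 = -2.
  k = 1: m = 5, d = 2, a = ⌊(5 + 5)/2⌋ = 5; p/q = (5·5 + 1)/(5·1 + 0) = 26/5; p² − 27·q² = 676 − 675 = 1.
  The first convergent with p² − 27·q² = 1 gives the fundamental solution (x₁, y₁) = (26, 5).
Step 2: Apply the recurrence (x_{n+1}, y_{n+1}) = (x₁x_n + 27y₁y_n, x₁y_n + y₁x_n) repeatedly.
  From (x_1, y_1) = (26, 5): x_2 = 26·26 + 27·5·5 = 1351; y_2 = 26·5 + 5·26 = 260.
  From (x_2, y_2) = (1351, 260): x_3 = 26·1351 + 27·5·260 = 70226; y_3 = 26·260 + 5·1351 = 13515.
  From (x_3, y_3) = (70226, 13515): x_4 = 26·70226 + 27·5·13515 = 3650401; y_4 = 26·13515 + 5·70226 = 702520.
Step 3: Verify x_4² - 27·y_4² = 13325427460801 - 13325427460800 = 1 (should be 1). ✓

(x_1, y_1) = (26, 5); (x_4, y_4) = (3650401, 702520).


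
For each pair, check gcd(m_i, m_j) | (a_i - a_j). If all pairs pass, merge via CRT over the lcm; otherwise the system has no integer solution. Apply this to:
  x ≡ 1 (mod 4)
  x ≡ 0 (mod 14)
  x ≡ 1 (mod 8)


Moduli 4, 14, 8 are not pairwise coprime, so CRT works modulo lcm(m_i) when all pairwise compatibility conditions hold.
Pairwise compatibility: gcd(m_i, m_j) must divide a_i - a_j for every pair.
Merge one congruence at a time:
  Start: x ≡ 1 (mod 4).
  Combine with x ≡ 0 (mod 14): gcd(4, 14) = 2, and 0 - 1 = -1 is NOT divisible by 2.
    ⇒ system is inconsistent (no integer solution).

No solution (the system is inconsistent).


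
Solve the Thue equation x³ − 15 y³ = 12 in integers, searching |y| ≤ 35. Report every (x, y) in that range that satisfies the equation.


The equation is x³ - 15y³ = 12. For fixed y, x³ = 15·y³ + 12, so a solution requires the RHS to be a perfect cube.
Strategy: iterate y from -35 to 35, compute RHS = 15·y³ + 12, and check whether it is a (positive or negative) perfect cube.
Check small values of y:
  y = 0: RHS = 12 is not a perfect cube.
  y = 1: RHS = 27 = (3)³ ⇒ x = 3 works.
  y = -1: RHS = -3 is not a perfect cube.
  y = 2: RHS = 132 is not a perfect cube.
  y = -2: RHS = -108 is not a perfect cube.
  y = 3: RHS = 417 is not a perfect cube.
  y = -3: RHS = -393 is not a perfect cube.
Continuing the search up to |y| = 35 finds no further solutions beyond those listed.
Collected solutions: (3, 1).

Solutions (with |y| ≤ 35): (3, 1).


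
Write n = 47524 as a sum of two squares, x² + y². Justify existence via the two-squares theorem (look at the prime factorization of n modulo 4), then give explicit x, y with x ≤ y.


Step 1: Factor n = 47524 = 2^2 · 109^2.
Step 2: Check the mod-4 condition on each prime factor: 2 = 2 (special); 109 ≡ 1 (mod 4), exponent 2.
All primes ≡ 3 (mod 4) appear to even exponent (or don't appear), so by the two-squares theorem n IS expressible as a sum of two squares.
Step 3: Build a representation. Group n = k² · m with k = 2 and m = 109 · 109 = 11881 (a product of primes ≡ 1 (mod 4)); a representation of m scales to one of n via (k·x)² + (k·y)² = k²(x² + y²). Each prime p ≡ 1 (mod 4) is itself a sum of two squares; find a² by testing p − a² for a perfect square:
  109: 109 − 1² = 108, 109 − 2² = 105, 109 − 3² = 100 = 10² ⇒ 109 = 3² + 10².
  Combine using the Brahmagupta–Fibonacci identity (a² + b²)(c² + d²) = (ac − bd)² + (ad + bc)² = (ac + bd)² + (ad − bc)²:
  109 · 109 = 11881: from (3² + 10²)(3² + 10²), take (3·3 − 10·10, 3·10 + 10·3) = (9 − 100, 30 + 30) = (-91, 60); dropping signs (only squares matter) gives (91, 60); check 91² + 60² = 8281 + 3600 = 11881 ✓.
  Scale by k = 2: (2·91, 2·60) = (182, 120).
Step 4: Order so x ≤ y and verify: 120² + 182² = 14400 + 33124 = 47524 = n. ✓

n = 47524 = 120² + 182² (one valid representation with x ≤ y).


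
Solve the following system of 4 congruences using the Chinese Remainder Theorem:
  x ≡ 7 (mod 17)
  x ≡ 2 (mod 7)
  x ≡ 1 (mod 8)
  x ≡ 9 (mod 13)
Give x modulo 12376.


Product of moduli M = 17 · 7 · 8 · 13 = 12376.
Merge one congruence at a time:
  Start: x ≡ 7 (mod 17).
  Combine with x ≡ 2 (mod 7); new modulus lcm = 119.
    Write x = 7 + 17·t and substitute into x ≡ 2 (mod 7): 17·t ≡ 2 − 7 = -5 (mod 7).
    Reduce coefficients mod 7: 3·t ≡ 2 (mod 7).
    The inverse of 3 mod 7 is 5 (since 3·5 = 15 = 2·7 + 1), so t ≡ 5·2 = 10 ≡ 3 (mod 7).
    Then x = 7 + 17·3 = 58, valid modulo lcm(17, 7) = 119: x ≡ 58 (mod 119).
  Combine with x ≡ 1 (mod 8); new modulus lcm = 952.
    Write x = 58 + 119·t and substitute into x ≡ 1 (mod 8): 119·t ≡ 1 − 58 = -57 (mod 8).
    Reduce coefficients mod 8: 7·t ≡ 7 (mod 8).
    The inverse of 7 mod 8 is 7 (since 7·7 = 49 = 6·8 + 1), so t ≡ 7·7 = 49 ≡ 1 (mod 8).
    Then x = 58 + 119·1 = 177, valid modulo lcm(119, 8) = 952: x ≡ 177 (mod 952).
  Combine with x ≡ 9 (mod 13); new modulus lcm = 12376.
    Write x = 177 + 952·t and substitute into x ≡ 9 (mod 13): 952·t ≡ 9 − 177 = -168 (mod 13).
    Reduce coefficients mod 13: 3·t ≡ 1 (mod 13).
    The inverse of 3 mod 13 is 9 (since 3·9 = 27 = 2·13 + 1), so t ≡ 9·1 = 9 ≡ 9 (mod 13).
    Then x = 177 + 952·9 = 8745, valid modulo lcm(952, 13) = 12376: x ≡ 8745 (mod 12376).
Verify against each original: 8745 mod 17 = 7, 8745 mod 7 = 2, 8745 mod 8 = 1, 8745 mod 13 = 9.

x ≡ 8745 (mod 12376).


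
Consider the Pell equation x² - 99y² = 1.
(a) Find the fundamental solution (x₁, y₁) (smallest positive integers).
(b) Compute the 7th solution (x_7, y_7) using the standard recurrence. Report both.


Step 1: Find the fundamental solution (x₁, y₁) of x² - 99y² = 1.
  Expand √99 as a continued fraction. a₀ = ⌊√99⌋ = 9; iterate m_{k+1} = d_k·a_k − m_k, d_{k+1} = (99 − m_{k+1}²)/d_k, a_{k+1} = ⌊(a₀ + m_{k+1})/d_{k+1}⌋ (starting m₀ = 0, d₀ = 1), with convergents p_k = a_k·p_{k-1} + p_{k-2}, q_k = a_k·q_{k-1} + q_{k-2} (p₋₁ = 1, q₋₁ = 0):
  k = 0: a₀ = 9; p₀/q₀ = 9/1; p₀² − 99·q₀² = 81 − 99 = -18.
  k = 1: m = 9, d = 18, a = ⌊(9 + 9)/18⌋ = 1; p/q = (1·9 + 1)/(1·1 + 0) = 10/1; p² − 99·q² = 100 − 99 = 1.
  The first convergent with p² − 99·q² = 1 gives the fundamental solution (x₁, y₁) = (10, 1).
Step 2: Apply the recurrence (x_{n+1}, y_{n+1}) = (x₁x_n + 99y₁y_n, x₁y_n + y₁x_n) repeatedly.
  From (x_1, y_1) = (10, 1): x_2 = 10·10 + 99·1·1 = 199; y_2 = 10·1 + 1·10 = 20.
  From (x_2, y_2) = (199, 20): x_3 = 10·199 + 99·1·20 = 3970; y_3 = 10·20 + 1·199 = 399.
  From (x_3, y_3) = (3970, 399): x_4 = 10·3970 + 99·1·399 = 79201; y_4 = 10·399 + 1·3970 = 7960.
  From (x_4, y_4) = (79201, 7960): x_5 = 10·79201 + 99·1·7960 = 1580050; y_5 = 10·7960 + 1·79201 = 158801.
  From (x_5, y_5) = (1580050, 158801): x_6 = 10·1580050 + 99·1·158801 = 31521799; y_6 = 10·158801 + 1·1580050 = 3168060.
  From (x_6, y_6) = (31521799, 3168060): x_7 = 10·31521799 + 99·1·3168060 = 628855930; y_7 = 10·3168060 + 1·31521799 = 63202399.
Step 3: Verify x_7² - 99·y_7² = 395459780696164900 - 395459780696164899 = 1 (should be 1). ✓

(x_1, y_1) = (10, 1); (x_7, y_7) = (628855930, 63202399).


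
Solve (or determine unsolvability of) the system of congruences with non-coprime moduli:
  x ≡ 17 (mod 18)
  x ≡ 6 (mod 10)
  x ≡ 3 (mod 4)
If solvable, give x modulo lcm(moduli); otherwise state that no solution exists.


Moduli 18, 10, 4 are not pairwise coprime, so CRT works modulo lcm(m_i) when all pairwise compatibility conditions hold.
Pairwise compatibility: gcd(m_i, m_j) must divide a_i - a_j for every pair.
Merge one congruence at a time:
  Start: x ≡ 17 (mod 18).
  Combine with x ≡ 6 (mod 10): gcd(18, 10) = 2, and 6 - 17 = -11 is NOT divisible by 2.
    ⇒ system is inconsistent (no integer solution).

No solution (the system is inconsistent).


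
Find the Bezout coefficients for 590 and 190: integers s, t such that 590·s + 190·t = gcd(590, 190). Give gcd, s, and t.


Euclidean algorithm on (590, 190) — divide until remainder is 0:
  590 = 3 · 190 + 20
  190 = 9 · 20 + 10
  20 = 2 · 10 + 0
gcd(590, 190) = 10.
Track Bezout coefficients alongside the remainders: start with r₀ = 590 = a·1 + b·0 (s = 1, t = 0) and r₁ = 190 = a·0 + b·1 (s = 0, t = 1); each new remainder r_{k+1} = r_{k-1} − q_k·r_k inherits s_{k+1} = s_{k-1} − q_k·s_k, t_{k+1} = t_{k-1} − q_k·t_k, so r_k = a·s_k + b·t_k at every step:
  q = 3: r = 20, s = 1 − 3·0 = 1, t = 0 − 3·1 = -3  (check: 590·1 + 190·(-3) = 20)
  q = 9: r = 10, s = 0 − 9·1 = -9, t = 1 − 9·(-3) = 28  (check: 590·(-9) + 190·28 = 10)
The row with r = 10 (the gcd) gives the Bezout coefficients s = -9, t = 28.
Result: 590 · (-9) + 190 · (28) = 10.

gcd(590, 190) = 10; s = -9, t = 28 (check: 590·(-9) + 190·28 = 10).


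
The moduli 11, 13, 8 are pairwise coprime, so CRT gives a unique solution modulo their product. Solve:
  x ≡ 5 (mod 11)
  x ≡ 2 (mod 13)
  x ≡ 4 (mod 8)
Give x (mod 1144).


Moduli 11, 13, 8 are pairwise coprime; by CRT there is a unique solution modulo M = 11 · 13 · 8 = 1144.
Solve pairwise, accumulating the modulus:
  Start with x ≡ 5 (mod 11).
  Combine with x ≡ 2 (mod 13): since gcd(11, 13) = 1, we get a unique residue mod 143.
    Write x = 5 + 11·t and substitute into x ≡ 2 (mod 13): 11·t ≡ 2 − 5 = -3 (mod 13).
    Reduce coefficients mod 13: 11·t ≡ 10 (mod 13).
    The inverse of 11 mod 13 is 6 (since 11·6 = 66 = 5·13 + 1), so t ≡ 6·10 = 60 ≡ 8 (mod 13).
    Then x = 5 + 11·8 = 93, valid modulo lcm(11, 13) = 143: x ≡ 93 (mod 143).
  Combine with x ≡ 4 (mod 8): since gcd(143, 8) = 1, we get a unique residue mod 1144.
    Write x = 93 + 143·t and substitute into x ≡ 4 (mod 8): 143·t ≡ 4 − 93 = -89 (mod 8).
    Reduce coefficients mod 8: 7·t ≡ 7 (mod 8).
    The inverse of 7 mod 8 is 7 (since 7·7 = 49 = 6·8 + 1), so t ≡ 7·7 = 49 ≡ 1 (mod 8).
    Then x = 93 + 143·1 = 236, valid modulo lcm(143, 8) = 1144: x ≡ 236 (mod 1144).
Verify: 236 mod 11 = 5 ✓, 236 mod 13 = 2 ✓, 236 mod 8 = 4 ✓.

x ≡ 236 (mod 1144).


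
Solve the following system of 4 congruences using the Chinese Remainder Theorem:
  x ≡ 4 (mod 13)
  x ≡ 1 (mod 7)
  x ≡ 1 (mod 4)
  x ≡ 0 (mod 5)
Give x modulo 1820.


Product of moduli M = 13 · 7 · 4 · 5 = 1820.
Merge one congruence at a time:
  Start: x ≡ 4 (mod 13).
  Combine with x ≡ 1 (mod 7); new modulus lcm = 91.
    Write x = 4 + 13·t and substitute into x ≡ 1 (mod 7): 13·t ≡ 1 − 4 = -3 (mod 7).
    Reduce coefficients mod 7: 6·t ≡ 4 (mod 7).
    The inverse of 6 mod 7 is 6 (since 6·6 = 36 = 5·7 + 1), so t ≡ 6·4 = 24 ≡ 3 (mod 7).
    Then x = 4 + 13·3 = 43, valid modulo lcm(13, 7) = 91: x ≡ 43 (mod 91).
  Combine with x ≡ 1 (mod 4); new modulus lcm = 364.
    Write x = 43 + 91·t and substitute into x ≡ 1 (mod 4): 91·t ≡ 1 − 43 = -42 (mod 4).
    Reduce coefficients mod 4: 3·t ≡ 2 (mod 4).
    The inverse of 3 mod 4 is 3 (since 3·3 = 9 = 2·4 + 1), so t ≡ 3·2 = 6 ≡ 2 (mod 4).
    Then x = 43 + 91·2 = 225, valid modulo lcm(91, 4) = 364: x ≡ 225 (mod 364).
  Combine with x ≡ 0 (mod 5); new modulus lcm = 1820.
    Write x = 225 + 364·t and substitute into x ≡ 0 (mod 5): 364·t ≡ 0 − 225 = -225 (mod 5).
    Reduce coefficients mod 5: 4·t ≡ 0 (mod 5).
    The inverse of 4 mod 5 is 4 (since 4·4 = 16 = 3·5 + 1), so t ≡ 4·0 = 0 ≡ 0 (mod 5).
    Then x = 225 + 364·0 = 225, valid modulo lcm(364, 5) = 1820: x ≡ 225 (mod 1820).
Verify against each original: 225 mod 13 = 4, 225 mod 7 = 1, 225 mod 4 = 1, 225 mod 5 = 0.

x ≡ 225 (mod 1820).


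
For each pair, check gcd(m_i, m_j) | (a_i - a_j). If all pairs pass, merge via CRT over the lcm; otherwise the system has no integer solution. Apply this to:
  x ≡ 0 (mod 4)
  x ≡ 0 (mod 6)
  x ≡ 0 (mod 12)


Moduli 4, 6, 12 are not pairwise coprime, so CRT works modulo lcm(m_i) when all pairwise compatibility conditions hold.
Pairwise compatibility: gcd(m_i, m_j) must divide a_i - a_j for every pair.
Merge one congruence at a time:
  Start: x ≡ 0 (mod 4).
  Combine with x ≡ 0 (mod 6): gcd(4, 6) = 2; 0 - 0 = 0, which IS divisible by 2, so compatible.
    Write x = 0 + 4·t and substitute into x ≡ 0 (mod 6): 4·t ≡ 0 − 0 = 0 (mod 6).
    Divide the congruence (and modulus) by g = 2: 2·t ≡ 0 (mod 3).
    The inverse of 2 mod 3 is 2 (since 2·2 = 4 = 1·3 + 1), so t ≡ 2·0 = 0 ≡ 0 (mod 3).
    Then x = 0 + 4·0 = 0, valid modulo lcm(4, 6) = 12: x ≡ 0 (mod 12).
  Combine with x ≡ 0 (mod 12): gcd(12, 12) = 12; 0 - 0 = 0, which IS divisible by 12, so compatible.
    Write x = 0 + 12·t and substitute into x ≡ 0 (mod 12): 12·t ≡ 0 − 0 = 0 (mod 12).
    Divide the congruence (and modulus) by g = 12: 1·t ≡ 0 (mod 1).
    Modulo 1 every t works; take t = 0.
    Then x = 0 + 12·0 = 0, valid modulo lcm(12, 12) = 12: x ≡ 0 (mod 12).
Verify: 0 mod 4 = 0, 0 mod 6 = 0, 0 mod 12 = 0.

x ≡ 0 (mod 12).


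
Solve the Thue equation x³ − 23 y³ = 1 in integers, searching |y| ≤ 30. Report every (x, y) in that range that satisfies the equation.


The equation is x³ - 23y³ = 1. For fixed y, x³ = 23·y³ + 1, so a solution requires the RHS to be a perfect cube.
Strategy: iterate y from -30 to 30, compute RHS = 23·y³ + 1, and check whether it is a (positive or negative) perfect cube.
Check small values of y:
  y = 0: RHS = 1 = (1)³ ⇒ x = 1 works.
  y = 1: RHS = 24 is not a perfect cube.
  y = -1: RHS = -22 is not a perfect cube.
  y = 2: RHS = 185 is not a perfect cube.
  y = -2: RHS = -183 is not a perfect cube.
  y = 3: RHS = 622 is not a perfect cube.
  y = -3: RHS = -620 is not a perfect cube.
Continuing the search up to |y| = 30 finds no further solutions beyond those listed.
Collected solutions: (1, 0).

Solutions (with |y| ≤ 30): (1, 0).


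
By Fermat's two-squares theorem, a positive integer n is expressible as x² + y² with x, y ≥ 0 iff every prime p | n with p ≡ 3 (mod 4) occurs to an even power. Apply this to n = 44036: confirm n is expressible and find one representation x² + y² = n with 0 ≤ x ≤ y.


Step 1: Factor n = 44036 = 2^2 · 101 · 109.
Step 2: Check the mod-4 condition on each prime factor: 2 = 2 (special); 101 ≡ 1 (mod 4), exponent 1; 109 ≡ 1 (mod 4), exponent 1.
All primes ≡ 3 (mod 4) appear to even exponent (or don't appear), so by the two-squares theorem n IS expressible as a sum of two squares.
Step 3: Build a representation. Group n = k² · m with k = 2 and m = 101 · 109 = 11009 (a product of primes ≡ 1 (mod 4)); a representation of m scales to one of n via (k·x)² + (k·y)² = k²(x² + y²). Each prime p ≡ 1 (mod 4) is itself a sum of two squares; find a² by testing p − a² for a perfect square:
  101: 101 − 1² = 100 = 10² ⇒ 101 = 1² + 10².
  109: 109 − 1² = 108, 109 − 2² = 105, 109 − 3² = 100 = 10² ⇒ 109 = 3² + 10².
  Combine using the Brahmagupta–Fibonacci identity (a² + b²)(c² + d²) = (ac − bd)² + (ad + bc)² = (ac + bd)² + (ad − bc)²:
  101 · 109 = 11009: from (1² + 10²)(3² + 10²), take (1·3 − 10·10, 1·10 + 10·3) = (3 − 100, 10 + 30) = (-97, 40); dropping signs (only squares matter) gives (97, 40); check 97² + 40² = 9409 + 1600 = 11009 ✓.
  Scale by k = 2: (2·97, 2·40) = (194, 80).
Step 4: Order so x ≤ y and verify: 80² + 194² = 6400 + 37636 = 44036 = n. ✓

n = 44036 = 80² + 194² (one valid representation with x ≤ y).
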